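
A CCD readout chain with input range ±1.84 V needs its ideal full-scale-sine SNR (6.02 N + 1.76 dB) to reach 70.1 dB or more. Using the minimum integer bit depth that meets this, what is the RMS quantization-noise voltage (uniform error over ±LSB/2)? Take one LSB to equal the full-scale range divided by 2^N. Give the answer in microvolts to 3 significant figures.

259 µV

Span: 1.84 V − (-1.84 V) = 3.68 V.
Required N = ⌈(70.1 − 1.76)/6.02⌉ = ⌈11.352⌉ = 12.
Step size = 3.68/4096 V = 0.89844 mV.
RMS noise = LSB/√12 = 259 µV.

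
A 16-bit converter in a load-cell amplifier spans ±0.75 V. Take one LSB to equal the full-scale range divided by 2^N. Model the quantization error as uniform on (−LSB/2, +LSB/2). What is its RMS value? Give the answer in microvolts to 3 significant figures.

6.61 µV

The full-scale span is 0.75 − (-0.75) = 1.5 V.
One LSB is 1.5 V / 65536 = 22.888 µV.
For a uniform distribution on [−LSB/2, +LSB/2], V_rms = LSB/√12 = 22.888 µV/3.4641 = 6.61 µV.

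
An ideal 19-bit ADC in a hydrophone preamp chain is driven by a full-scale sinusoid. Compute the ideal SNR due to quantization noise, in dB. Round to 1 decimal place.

6.02(19) + 1.76 = 114.38 + 1.76 = 116.14 dB.

116.1 dB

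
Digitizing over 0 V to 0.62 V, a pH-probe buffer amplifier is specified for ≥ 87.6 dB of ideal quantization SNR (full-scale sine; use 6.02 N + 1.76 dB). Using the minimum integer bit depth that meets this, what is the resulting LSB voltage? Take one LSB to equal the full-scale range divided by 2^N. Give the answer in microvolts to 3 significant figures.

V_FS = 0.62 V.
6.02 N + 1.76 ≥ 87.6 gives N ≥ 14.259, so the minimum integer is 15.
LSB = 0.62 V ÷ 2^15 = 0.62/32768 V = 18.9 µV.

18.9 µV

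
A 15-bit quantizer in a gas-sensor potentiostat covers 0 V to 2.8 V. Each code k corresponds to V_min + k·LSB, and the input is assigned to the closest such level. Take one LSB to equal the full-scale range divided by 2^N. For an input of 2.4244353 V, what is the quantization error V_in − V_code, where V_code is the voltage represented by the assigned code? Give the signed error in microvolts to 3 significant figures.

−15.4 µV

Span = 2.8 V. LSB = 2.8 V / 2^15 ≈ 85.45 µV.
Position in LSBs: (2.4244353 − (0)) × 32768/2.8 = 28372.8200; rounding gives k = 28373.
V_code = V_min + k × range/2^15 = 0 + 28373 × 2.8/32768 = 2.4244506836 V.
Error = V_in − V_code = 2.4244353 − (2.4244506836) = −15.4 µV.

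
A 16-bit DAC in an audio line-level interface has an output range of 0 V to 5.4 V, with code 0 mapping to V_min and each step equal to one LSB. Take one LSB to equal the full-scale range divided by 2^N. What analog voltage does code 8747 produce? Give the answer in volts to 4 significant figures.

Span = 5.4 V. LSB = 5.4 V / 2^16.
V_out = 0 + 8747 × (5.4/65536) V
      = 0 V + 0.720731 V = 0.720731 V.

0.7207 V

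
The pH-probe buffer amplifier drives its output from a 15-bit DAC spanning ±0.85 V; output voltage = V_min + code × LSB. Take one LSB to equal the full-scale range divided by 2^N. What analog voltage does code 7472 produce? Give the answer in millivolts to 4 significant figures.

-462.4 mV

Range = 0.85 − (-0.85) = 1.7 V. LSB = 1.7 V / 2^15.
V_out = -0.85 + 7472 × (1.7/32768) V
      = -0.85 V + 0.387646 V = -0.462354 V.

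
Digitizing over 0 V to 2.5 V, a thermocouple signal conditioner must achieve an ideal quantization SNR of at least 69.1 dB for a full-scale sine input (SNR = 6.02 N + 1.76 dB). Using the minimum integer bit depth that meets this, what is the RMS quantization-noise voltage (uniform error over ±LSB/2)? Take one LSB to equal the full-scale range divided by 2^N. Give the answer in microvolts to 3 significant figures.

Full-scale range = 2.5 V.
N ≥ (69.1 − 1.76)/6.02 = 11.186 → N_min = 12.
One LSB is 2.5 V / 4096 = 0.61035 mV.
σ_q = LSB/√12 = 0.61035 mV/3.4641 = 176 µV.

176 µV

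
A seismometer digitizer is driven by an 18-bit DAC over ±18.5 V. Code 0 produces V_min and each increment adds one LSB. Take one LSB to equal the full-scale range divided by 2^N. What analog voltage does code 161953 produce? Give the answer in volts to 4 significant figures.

Range = 18.5 − (-18.5) = 37 V. LSB = 37 V / 2^18.
Output = V_min + (161953/262144) × range = -18.5 + 0.617802 × 37 V
      = -18.5 V + 22.8587 V = 4.35866 V.

4.359 V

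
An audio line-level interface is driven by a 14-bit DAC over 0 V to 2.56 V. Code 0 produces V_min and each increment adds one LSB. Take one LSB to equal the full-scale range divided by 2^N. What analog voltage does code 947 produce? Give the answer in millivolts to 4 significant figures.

148.0 mV

Full-scale range = 2.56 V. LSB = 2.56 V / 2^14.
V_out = 0 + 947 × (2.56/16384) V
      = 0 V + 0.147969 V = 0.147969 V.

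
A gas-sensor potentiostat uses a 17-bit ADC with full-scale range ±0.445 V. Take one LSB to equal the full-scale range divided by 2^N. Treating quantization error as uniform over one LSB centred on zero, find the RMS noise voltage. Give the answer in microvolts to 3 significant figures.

1.96 µV

The full-scale span is 0.445 − (-0.445) = 0.89 V.
Step size = 0.89/131072 V = 6.7902 µV.
For a uniform distribution on [−LSB/2, +LSB/2], V_rms = LSB/√12 = 6.7902 µV/3.4641 = 1.96 µV.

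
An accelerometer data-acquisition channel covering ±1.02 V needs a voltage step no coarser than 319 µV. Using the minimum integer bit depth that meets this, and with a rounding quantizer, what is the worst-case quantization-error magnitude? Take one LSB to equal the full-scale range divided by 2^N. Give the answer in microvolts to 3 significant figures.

Range = 1.02 − (-1.02) = 2.04 V.
Levels needed ≥ 2.04/319 µV = 6395. 2^13 = 8192 suffices, so N_min = 13.
LSB = 2.04 V ÷ 2^13 = 2.04/8192 V = 249.02 µV.
Max error for round-to-nearest is LSB/2 = 125 µV.

125 µV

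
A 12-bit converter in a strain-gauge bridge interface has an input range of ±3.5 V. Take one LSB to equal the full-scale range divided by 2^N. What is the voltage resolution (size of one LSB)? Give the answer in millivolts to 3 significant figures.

1.71 mV

The full-scale span is 3.5 − (-3.5) = 7 V.
2^12 = 4096 levels.
Step size = 7/4096 V = 1.71 mV.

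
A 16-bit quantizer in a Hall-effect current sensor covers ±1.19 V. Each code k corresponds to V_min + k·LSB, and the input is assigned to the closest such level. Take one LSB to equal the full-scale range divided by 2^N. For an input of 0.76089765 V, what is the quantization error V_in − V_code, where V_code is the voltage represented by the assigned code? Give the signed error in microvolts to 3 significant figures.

The full-scale span is 1.19 − (-1.19) = 2.38 V. LSB = 2.38 V / 2^16 ≈ 36.32 µV.
(0.76089765 − (-1.19)) / LSB = 1.95089765 × 65536/2.38 = 53720.1800. Nearest integer: k = 53720.
V_code = V_min + k × range/2^16 = -1.19 + 53720 × 2.38/65536 = 0.76089111328 V.
Error = V_in − V_code = 0.76089765 − (0.76089111328) = +6.54 µV.

+6.54 µV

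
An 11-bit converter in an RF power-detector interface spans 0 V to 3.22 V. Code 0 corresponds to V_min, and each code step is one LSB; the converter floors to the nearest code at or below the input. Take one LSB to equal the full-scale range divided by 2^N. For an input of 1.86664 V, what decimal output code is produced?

1187

Full-scale range = 3.22 V. LSB = 3.22 V / 2^11 ≈ 1.572 mV.
V_in − V_min = 1.86664 − (0) = 1.86664 V.
Divide by LSB: 1.86664 × 2048/3.22 = 1187.2294.
Truncating gives code 1187.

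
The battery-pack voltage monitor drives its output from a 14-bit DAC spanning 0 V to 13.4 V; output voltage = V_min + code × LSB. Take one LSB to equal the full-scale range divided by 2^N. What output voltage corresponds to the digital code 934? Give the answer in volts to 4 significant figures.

Range is 13.4 V. LSB = 13.4 V / 2^14.
Output = V_min + (934/16384) × range = 0 + 0.0570068 × 13.4 V
      = 0 V + 0.763892 V = 0.763892 V.

0.7639 V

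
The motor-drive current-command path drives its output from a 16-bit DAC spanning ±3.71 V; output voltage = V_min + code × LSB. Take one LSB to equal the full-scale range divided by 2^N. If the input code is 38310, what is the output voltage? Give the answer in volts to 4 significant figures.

0.6275 V

The full-scale span is 3.71 − (-3.71) = 7.42 V. LSB = 7.42 V / 2^16.
V_out = V_min + code × LSB = -3.71 V + 38310 × 7.42 V / 65536
      = -3.71 V + 4.33747 V = 0.627466 V.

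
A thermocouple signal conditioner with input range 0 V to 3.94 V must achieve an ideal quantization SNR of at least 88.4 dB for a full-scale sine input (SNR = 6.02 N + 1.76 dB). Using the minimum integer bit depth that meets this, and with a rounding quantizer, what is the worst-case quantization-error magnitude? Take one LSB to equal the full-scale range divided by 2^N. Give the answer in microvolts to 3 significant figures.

60.1 µV

Full-scale range = 3.94 V.
6.02 N + 1.76 ≥ 88.4 gives N ≥ 14.392, so the minimum integer is 15.
One LSB is 3.94 V / 32768 = 120.24 µV.
Half an LSB is 60.1 µV.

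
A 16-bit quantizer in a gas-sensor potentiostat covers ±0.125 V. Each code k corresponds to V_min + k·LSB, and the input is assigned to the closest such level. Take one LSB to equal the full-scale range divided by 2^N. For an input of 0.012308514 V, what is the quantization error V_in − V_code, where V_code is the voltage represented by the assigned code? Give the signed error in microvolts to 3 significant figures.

−1.51 µV

Full-scale range = 0.125 V − (-0.125 V) = 0.25 V. LSB = 0.25 V / 2^16 ≈ 3.815 µV.
(0.012308514 − (-0.125)) / LSB = 0.137308514 × 65536/0.25 = 35994.6031. Nearest integer: k = 35995.
Reconstructed level: -0.125 + 35995 × 0.25/65536 V = 0.012310028076 V.
V_in − V_code = 0.012308514 − (0.012310028076) = −1.51 µV.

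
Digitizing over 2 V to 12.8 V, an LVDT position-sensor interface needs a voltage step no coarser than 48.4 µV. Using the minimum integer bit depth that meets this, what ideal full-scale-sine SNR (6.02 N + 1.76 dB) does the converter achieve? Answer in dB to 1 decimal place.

Range = 12.8 − (2) = 10.8 V.
Need 2^N ≥ 10.8 V / 48.4 µV = 223100 → N_min = 18.
SNR = 6.02 × 18 + 1.76 = 110.12 dB.

110.1 dB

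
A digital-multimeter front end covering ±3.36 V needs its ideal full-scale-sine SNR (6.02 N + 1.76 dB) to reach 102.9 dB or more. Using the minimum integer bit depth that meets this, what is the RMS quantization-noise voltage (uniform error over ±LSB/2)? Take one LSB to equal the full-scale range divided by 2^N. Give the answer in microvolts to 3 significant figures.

14.8 µV

Range = 3.36 − (-3.36) = 6.72 V.
Solving 6.02 N ≥ 102.9 − 1.76: N ≥ 16.801. Round up → N = 17.
LSB = 6.72 V / 2^17 = 51.270 µV.
RMS noise = LSB/√12 = 14.8 µV.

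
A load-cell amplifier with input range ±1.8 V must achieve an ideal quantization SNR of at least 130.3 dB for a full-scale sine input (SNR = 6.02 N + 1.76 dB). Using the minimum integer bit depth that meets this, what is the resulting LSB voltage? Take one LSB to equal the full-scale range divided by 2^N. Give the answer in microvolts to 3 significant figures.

The full-scale span is 1.8 − (-1.8) = 3.6 V.
Required N = ⌈(130.3 − 1.76)/6.02⌉ = ⌈21.352⌉ = 22.
LSB = 3.6 V ÷ 2^22 = 3.6/4194304 V = 0.858 µV.

0.858 µV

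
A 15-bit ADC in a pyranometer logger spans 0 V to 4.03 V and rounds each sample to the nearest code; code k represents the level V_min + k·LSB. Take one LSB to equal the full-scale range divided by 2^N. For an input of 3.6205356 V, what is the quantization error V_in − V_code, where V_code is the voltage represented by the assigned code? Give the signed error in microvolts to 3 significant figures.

Span = 4.03 V. LSB = 4.03 V / 2^15 ≈ 123.0 µV.
(V_in − V_min)/LSB = (3.6205356 − (0)) × 32768/4.03 = 29438.6379 → nearest code k = 29439.
Reconstructed level: 0 + 29439 × 4.03/32768 V = 3.6205801392 V.
Error = V_in − V_code = 3.6205356 − (3.6205801392) = −44.5 µV.

−44.5 µV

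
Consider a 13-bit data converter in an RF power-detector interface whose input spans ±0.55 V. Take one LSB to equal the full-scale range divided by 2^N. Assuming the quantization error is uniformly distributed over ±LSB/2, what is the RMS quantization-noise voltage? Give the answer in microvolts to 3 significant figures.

Range = 0.55 − (-0.55) = 1.1 V.
One LSB is 1.1 V / 8192 = 134.28 µV.
V_rms = LSB/√12 = 134.28 µV / √12 = 38.8 µV.

38.8 µV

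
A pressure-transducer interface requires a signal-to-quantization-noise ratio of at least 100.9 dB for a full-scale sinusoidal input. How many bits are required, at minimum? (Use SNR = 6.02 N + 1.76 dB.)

17 bits

N ≥ (100.9 − 1.76)/6.02 = 16.468 → N_min = 17.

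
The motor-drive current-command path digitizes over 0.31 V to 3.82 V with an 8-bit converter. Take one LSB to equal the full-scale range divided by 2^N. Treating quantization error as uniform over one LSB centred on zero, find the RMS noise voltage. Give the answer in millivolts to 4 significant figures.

Span: 3.82 V − (0.31 V) = 3.51 V.
Step size = 3.51/256 V = 13.7109 mV.
For a uniform distribution on [−LSB/2, +LSB/2], V_rms = LSB/√12 = 13.7109 mV/3.4641 = 3.958 mV.

3.958 mV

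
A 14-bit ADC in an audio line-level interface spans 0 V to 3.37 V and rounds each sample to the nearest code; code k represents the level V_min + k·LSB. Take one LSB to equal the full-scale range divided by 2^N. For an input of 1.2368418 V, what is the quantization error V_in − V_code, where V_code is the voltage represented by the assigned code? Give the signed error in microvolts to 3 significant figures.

+37.0 µV

V_FS = 3.37 V. LSB = 3.37 V / 2^14 ≈ 205.7 µV.
(V_in − V_min)/LSB = (1.2368418 − (0)) × 16384/3.37 = 6013.1798 → nearest code k = 6013.
V_code = 0 + (6013/16384) × 3.37 = 1.2368048096 V.
V_in − V_code = 1.2368418 − (1.2368048096) = +37.0 µV.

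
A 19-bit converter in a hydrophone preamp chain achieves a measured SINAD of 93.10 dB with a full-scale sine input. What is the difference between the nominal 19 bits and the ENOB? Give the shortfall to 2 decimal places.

3.83 bits

Effective bits = (93.10 − 1.76)/6.02 = 15.1728.
Shortfall = 19 − 15.1728 = 3.8272 bits.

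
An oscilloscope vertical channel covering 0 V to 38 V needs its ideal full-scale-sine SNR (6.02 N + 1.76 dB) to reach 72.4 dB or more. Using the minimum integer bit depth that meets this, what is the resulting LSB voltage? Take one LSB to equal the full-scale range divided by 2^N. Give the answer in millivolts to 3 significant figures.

Span = 38 V.
N ≥ (72.4 − 1.76)/6.02 = 11.734 → N_min = 12.
LSB = 38 V ÷ 2^12 = 38/4096 V = 9.28 mV.

9.28 mV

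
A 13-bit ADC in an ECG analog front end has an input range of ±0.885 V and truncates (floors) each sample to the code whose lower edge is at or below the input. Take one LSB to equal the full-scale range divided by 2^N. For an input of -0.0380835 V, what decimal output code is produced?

3919

Range = 0.885 − (-0.885) = 1.77 V. LSB = 1.77 V / 2^13 ≈ 216.1 µV.
(V_in − V_min) × 2^13/range = (-0.0380835 − (-0.885)) × 8192/1.77 = 3919.740.
Floor → code = 3919.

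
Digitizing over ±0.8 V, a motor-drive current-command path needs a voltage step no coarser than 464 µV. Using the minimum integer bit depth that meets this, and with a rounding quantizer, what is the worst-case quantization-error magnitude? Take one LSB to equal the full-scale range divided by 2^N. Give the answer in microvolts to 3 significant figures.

195 µV

The full-scale span is 0.8 − (-0.8) = 1.6 V.
1.6 V / 464 µV = 3448. Since 2^11 = 2048 and 2^12 = 4096, N = 12.
LSB = 1.6 V ÷ 2^12 = 1.6/4096 V = 390.63 µV.
Half an LSB is 195 µV.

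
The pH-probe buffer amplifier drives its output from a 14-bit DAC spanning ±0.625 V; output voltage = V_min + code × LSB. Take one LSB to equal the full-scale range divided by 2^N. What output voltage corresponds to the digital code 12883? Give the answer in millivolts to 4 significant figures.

357.9 mV

Full-scale range = 0.625 V − (-0.625 V) = 1.25 V. LSB = 1.25 V / 2^14.
V_out = V_min + code × LSB = -0.625 V + 12883 × 1.25 V / 16384
      = -0.625 V + 0.982895 V = 0.357895 V.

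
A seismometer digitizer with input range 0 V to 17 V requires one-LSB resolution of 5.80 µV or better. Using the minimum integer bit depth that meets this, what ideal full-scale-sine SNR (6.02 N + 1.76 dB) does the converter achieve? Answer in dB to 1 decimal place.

134.2 dB

Full-scale range = 17 V.
Need 2^N ≥ 17 V / 5.80 µV = 2.931e6 → N_min = 22.
Ideal SNR at N = 22: 6.02·22 + 1.76 = 134.2 dB.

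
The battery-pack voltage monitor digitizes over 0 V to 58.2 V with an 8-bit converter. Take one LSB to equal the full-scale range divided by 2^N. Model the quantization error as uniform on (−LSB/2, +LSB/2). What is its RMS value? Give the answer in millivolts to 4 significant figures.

Range is 58.2 V.
LSB = 58.2 V ÷ 2^8 = 58.2/256 V = 227.344 mV.
V_rms = LSB/√12 = 227.344 mV / √12 = 65.63 mV.

65.63 mV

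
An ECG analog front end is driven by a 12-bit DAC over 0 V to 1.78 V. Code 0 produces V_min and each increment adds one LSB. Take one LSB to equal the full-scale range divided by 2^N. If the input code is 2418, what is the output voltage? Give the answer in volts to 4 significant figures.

1.051 V

Range is 1.78 V. LSB = 1.78 V / 2^12.
V_out = V_min + code × LSB = 0 V + 2418 × 1.78 V / 4096
      = 0 + 1.05079 = 1.05079 V.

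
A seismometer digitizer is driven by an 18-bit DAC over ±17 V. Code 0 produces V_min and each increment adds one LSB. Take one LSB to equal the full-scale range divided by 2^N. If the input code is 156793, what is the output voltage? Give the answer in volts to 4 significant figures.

Span: 17 V − (-17 V) = 34 V. LSB = 34 V / 2^18.
V_out = V_min + code × LSB = -17 V + 156793 × 34 V / 262144
      = -17 V + 20.3360 V = 3.33601 V.

3.336 V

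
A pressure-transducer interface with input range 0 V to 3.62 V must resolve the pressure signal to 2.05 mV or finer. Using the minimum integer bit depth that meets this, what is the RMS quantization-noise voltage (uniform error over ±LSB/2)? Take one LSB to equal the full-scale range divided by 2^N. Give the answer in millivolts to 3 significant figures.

0.510 mV

Full-scale range = 3.62 V.
Need 2^N ≥ 3.62 V / 2.05 mV = 1766 → N_min = 11.
LSB = 3.62 V / 2^11 = 1.7676 mV.
σ_q = LSB/√12 = 1.7676 mV/3.4641 = 0.510 mV.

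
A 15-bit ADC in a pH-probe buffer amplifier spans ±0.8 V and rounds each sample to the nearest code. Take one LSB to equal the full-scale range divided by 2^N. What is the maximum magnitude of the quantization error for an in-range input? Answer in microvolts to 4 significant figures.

24.41 µV

Range = 0.8 − (-0.8) = 1.6 V.
Step size = 1.6/32768 V = 48.8281 µV.
Worst-case error for round-to-nearest is half an LSB: 24.41 µV.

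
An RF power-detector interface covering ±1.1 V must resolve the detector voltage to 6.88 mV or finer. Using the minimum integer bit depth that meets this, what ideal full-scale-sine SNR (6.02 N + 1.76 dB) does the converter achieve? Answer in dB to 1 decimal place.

55.9 dB

Range = 1.1 − (-1.1) = 2.2 V.
2.2 V / 6.88 mV = 319.8. Since 2^8 = 256 and 2^9 = 512, N = 9.
SNR = 6.02 × 9 + 1.76 = 55.94 dB.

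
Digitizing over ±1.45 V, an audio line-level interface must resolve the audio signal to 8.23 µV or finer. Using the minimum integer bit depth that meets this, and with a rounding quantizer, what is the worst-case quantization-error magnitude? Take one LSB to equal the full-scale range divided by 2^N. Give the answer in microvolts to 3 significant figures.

Full-scale range = 1.45 V − (-1.45 V) = 2.9 V.
Need 2^N ≥ 2.9 V / 8.23 µV = 352400 → N_min = 19.
One LSB is 2.9 V / 524288 = 5.5313 µV.
Half an LSB is 2.77 µV.

2.77 µV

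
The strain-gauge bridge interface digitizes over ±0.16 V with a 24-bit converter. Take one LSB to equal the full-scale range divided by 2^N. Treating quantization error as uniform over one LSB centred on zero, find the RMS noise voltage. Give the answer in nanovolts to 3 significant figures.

Full-scale range = 0.16 V − (-0.16 V) = 0.32 V.
LSB = 0.32 V ÷ 2^24 = 0.32/16777216 V = 19.073 nV.
V_rms = LSB/√12 = 19.073 nV / √12 = 5.51 nV.

5.51 nV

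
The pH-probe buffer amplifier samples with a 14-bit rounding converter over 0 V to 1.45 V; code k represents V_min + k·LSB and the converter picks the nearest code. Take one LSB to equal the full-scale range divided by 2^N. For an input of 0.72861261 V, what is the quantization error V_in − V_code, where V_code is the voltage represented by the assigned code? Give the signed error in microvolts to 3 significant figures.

Span = 1.45 V. LSB = 1.45 V / 2^14 ≈ 88.50 µV.
(V_in − V_min)/LSB = (0.72861261 − (0)) × 16384/1.45 = 8232.8200 → nearest code k = 8233.
V_code = V_min + k × range/2^14 = 0 + 8233 × 1.45/16384 = 0.72862854004 V.
e = 0.72861261 − (0.72862854004) = −15.9 µV.

−15.9 µV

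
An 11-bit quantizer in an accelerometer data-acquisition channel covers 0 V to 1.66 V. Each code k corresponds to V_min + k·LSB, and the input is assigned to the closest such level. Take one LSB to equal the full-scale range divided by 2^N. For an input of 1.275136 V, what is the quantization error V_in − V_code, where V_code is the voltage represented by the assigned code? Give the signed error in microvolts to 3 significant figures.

Span = 1.66 V. LSB = 1.66 V / 2^11 ≈ 0.8105 mV.
(V_in − V_min)/LSB = (1.275136 − (0)) × 2048/1.66 = 1573.1798 → nearest code k = 1573.
V_code = V_min + k × range/2^11 = 0 + 1573 × 1.66/2048 = 1.274990234 V.
e = 1.275136 − (1.274990234) = +146 µV.

+146 µV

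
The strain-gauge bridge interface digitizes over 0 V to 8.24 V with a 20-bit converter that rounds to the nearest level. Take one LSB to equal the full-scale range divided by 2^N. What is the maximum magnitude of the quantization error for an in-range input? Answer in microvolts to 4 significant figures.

3.929 µV

Range is 8.24 V.
LSB = 8.24 V / 2^20 = 7.85828 µV.
Worst-case error for round-to-nearest is half an LSB: 3.929 µV.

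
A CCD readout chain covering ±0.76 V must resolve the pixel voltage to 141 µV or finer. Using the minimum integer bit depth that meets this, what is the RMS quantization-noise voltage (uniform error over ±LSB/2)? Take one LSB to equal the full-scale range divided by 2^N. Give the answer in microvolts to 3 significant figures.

Range = 0.76 − (-0.76) = 1.52 V.
Need 2^N ≥ 1.52 V / 141 µV = 10780 → N_min = 14.
One LSB is 1.52 V / 16384 = 92.773 µV.
σ_q = LSB/√12 = 92.773 µV/3.4641 = 26.8 µV.

26.8 µV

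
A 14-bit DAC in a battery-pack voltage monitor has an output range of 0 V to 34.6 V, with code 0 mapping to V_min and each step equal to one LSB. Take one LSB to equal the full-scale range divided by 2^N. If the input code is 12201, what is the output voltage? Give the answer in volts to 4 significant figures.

V_FS = 34.6 V. LSB = 34.6 V / 2^14.
Output = V_min + (12201/16384) × range = 0 + 0.744690 × 34.6 V
      = 0 + 25.7663 = 25.7663 V.

25.77 V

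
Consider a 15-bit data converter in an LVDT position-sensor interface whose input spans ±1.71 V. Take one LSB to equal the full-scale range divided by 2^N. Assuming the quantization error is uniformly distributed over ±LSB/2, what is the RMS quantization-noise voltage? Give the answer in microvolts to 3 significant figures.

Full-scale range = 1.71 V − (-1.71 V) = 3.42 V.
LSB = 3.42 V ÷ 2^15 = 3.42/32768 V = 104.37 µV.
V_rms = LSB/√12 = 104.37 µV / √12 = 30.1 µV.

30.1 µV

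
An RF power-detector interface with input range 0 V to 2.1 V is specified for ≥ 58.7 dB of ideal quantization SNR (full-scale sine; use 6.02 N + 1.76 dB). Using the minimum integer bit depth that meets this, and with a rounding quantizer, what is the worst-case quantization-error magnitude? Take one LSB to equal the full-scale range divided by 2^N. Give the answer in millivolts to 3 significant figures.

Full-scale range = 2.1 V.
Required N = ⌈(58.7 − 1.76)/6.02⌉ = ⌈9.458⌉ = 10.
LSB = 2.1 V ÷ 2^10 = 2.1/1024 V = 2.0508 mV.
|e|_max = LSB/2 = 1.03 mV.

1.03 mV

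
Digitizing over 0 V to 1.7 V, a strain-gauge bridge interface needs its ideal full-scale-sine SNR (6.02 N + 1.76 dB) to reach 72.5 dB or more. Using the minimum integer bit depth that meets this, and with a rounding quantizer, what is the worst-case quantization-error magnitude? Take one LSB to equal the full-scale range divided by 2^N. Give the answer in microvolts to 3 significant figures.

V_FS = 1.7 V.
6.02 N + 1.76 ≥ 72.5 gives N ≥ 11.751, so the minimum integer is 12.
LSB = 1.7 V / 2^12 = 415.04 µV.
Max error for round-to-nearest is LSB/2 = 208 µV.

208 µV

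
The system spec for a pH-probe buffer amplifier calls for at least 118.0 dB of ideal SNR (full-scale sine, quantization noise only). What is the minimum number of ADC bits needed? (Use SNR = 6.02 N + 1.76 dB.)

20 bits

N ≥ (118.0 − 1.76)/6.02 = 19.309 → N_min = 20.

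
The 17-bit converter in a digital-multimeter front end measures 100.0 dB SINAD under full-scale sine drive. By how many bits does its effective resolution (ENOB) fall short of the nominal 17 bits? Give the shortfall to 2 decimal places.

0.68 bits

ENOB = (SINAD − 1.76)/6.02 = (100.0 − 1.76)/6.02 = 16.3189 bits.
Lost resolution: 17 − 16.3189 = 0.6811 bits.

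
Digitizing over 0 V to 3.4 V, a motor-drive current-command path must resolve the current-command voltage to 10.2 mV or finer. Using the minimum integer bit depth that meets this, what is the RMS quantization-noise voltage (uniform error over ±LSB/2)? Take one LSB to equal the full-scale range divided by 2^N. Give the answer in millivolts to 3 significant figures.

1.92 mV

Full-scale range = 3.4 V.
Need 2^N ≥ 3.4 V / 10.2 mV = 333.3 → N_min = 9.
LSB = 3.4 V / 2^9 = 6.6406 mV.
RMS noise = LSB/√12 = 1.92 mV.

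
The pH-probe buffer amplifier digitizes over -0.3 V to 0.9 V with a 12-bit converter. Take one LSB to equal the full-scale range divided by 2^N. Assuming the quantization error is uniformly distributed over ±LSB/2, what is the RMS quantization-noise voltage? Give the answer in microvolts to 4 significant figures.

84.57 µV

Full-scale range = 0.9 V − (-0.3 V) = 1.2 V.
One LSB is 1.2 V / 4096 = 292.969 µV.
σ_q = LSB/√12 = 292.969 µV/3.4641 = 84.57 µV.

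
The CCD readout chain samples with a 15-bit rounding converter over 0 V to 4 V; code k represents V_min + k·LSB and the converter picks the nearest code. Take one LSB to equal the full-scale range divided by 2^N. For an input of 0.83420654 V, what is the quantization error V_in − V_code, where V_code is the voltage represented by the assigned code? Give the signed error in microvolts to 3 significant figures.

−22.0 µV

V_FS = 4 V. LSB = 4 V / 2^15 ≈ 122.1 µV.
(V_in − V_min)/LSB = (0.83420654 − (0)) × 32768/4 = 6833.8200 → nearest code k = 6834.
Reconstructed level: 0 + 6834 × 4/32768 V = 0.83422851563 V.
V_in − V_code = 0.83420654 − (0.83422851563) = −22.0 µV.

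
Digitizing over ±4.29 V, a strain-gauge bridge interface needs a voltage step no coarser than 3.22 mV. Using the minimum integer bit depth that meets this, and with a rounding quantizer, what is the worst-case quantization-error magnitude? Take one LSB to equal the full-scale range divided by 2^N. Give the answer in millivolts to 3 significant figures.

1.05 mV

Range = 4.29 − (-4.29) = 8.58 V.
Levels needed ≥ 8.58/3.22 mV = 2665. 2^12 = 4096 suffices, so N_min = 12.
LSB = 8.58 V / 2^12 = 2.0947 mV.
Half an LSB is 1.05 mV.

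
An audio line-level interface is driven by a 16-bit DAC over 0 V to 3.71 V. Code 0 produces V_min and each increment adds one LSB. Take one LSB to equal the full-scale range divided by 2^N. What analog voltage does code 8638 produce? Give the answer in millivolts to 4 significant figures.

489.0 mV

Span = 3.71 V. LSB = 3.71 V / 2^16.
V_out = 0 + 8638 × (3.71/65536) V
      = 0 + 0.488998 = 0.488998 V.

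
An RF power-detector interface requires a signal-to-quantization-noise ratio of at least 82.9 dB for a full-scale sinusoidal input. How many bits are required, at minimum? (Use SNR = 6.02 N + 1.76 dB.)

14 bits

N ≥ (82.9 − 1.76)/6.02 = 13.478 → N_min = 14.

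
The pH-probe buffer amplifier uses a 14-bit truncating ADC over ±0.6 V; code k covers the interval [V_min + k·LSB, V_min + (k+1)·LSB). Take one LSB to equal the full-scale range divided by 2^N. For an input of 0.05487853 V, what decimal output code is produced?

8941

Span: 0.6 V − (-0.6 V) = 1.2 V. LSB = 1.2 V / 2^14 ≈ 73.24 µV.
code = ⌊(V_in − V_min)/LSB⌋ = ⌊(V_in − V_min) × 2^14 / range⌋
     = ⌊(0.05487853 − (-0.6)) × 16384 / 1.2⌋ = ⌊0.65487853 × 16384/1.2⌋
     = ⌊8941.275⌋ = 8941.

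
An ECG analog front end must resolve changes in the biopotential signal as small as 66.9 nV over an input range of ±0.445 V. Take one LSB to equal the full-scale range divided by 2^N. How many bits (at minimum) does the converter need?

24 bits

Range = 0.445 − (-0.445) = 0.89 V.
Required number of levels: 0.89/66.9 nV = 1.3303e7; smallest N with 2^N ≥ that is 24.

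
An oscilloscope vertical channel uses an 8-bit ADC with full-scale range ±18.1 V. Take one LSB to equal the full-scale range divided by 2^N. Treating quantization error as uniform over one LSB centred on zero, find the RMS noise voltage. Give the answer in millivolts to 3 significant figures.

Full-scale range = 18.1 V − (-18.1 V) = 36.2 V.
LSB = 36.2 V ÷ 2^8 = 36.2/256 V = 141.41 mV.
For a uniform distribution on [−LSB/2, +LSB/2], V_rms = LSB/√12 = 141.41 mV/3.4641 = 40.8 mV.

40.8 mV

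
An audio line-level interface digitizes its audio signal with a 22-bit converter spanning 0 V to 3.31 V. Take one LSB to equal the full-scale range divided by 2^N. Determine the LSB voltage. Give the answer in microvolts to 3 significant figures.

Full-scale range = 3.31 V.
Number of codes = 2^22 = 4194304.
Step size = 3.31/4194304 V = 0.789 µV.

0.789 µV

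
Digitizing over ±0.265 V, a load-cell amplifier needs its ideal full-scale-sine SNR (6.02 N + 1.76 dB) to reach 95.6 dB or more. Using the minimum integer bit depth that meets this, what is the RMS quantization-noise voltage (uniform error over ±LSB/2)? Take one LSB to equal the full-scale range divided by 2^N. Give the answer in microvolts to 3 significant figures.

Range = 0.265 − (-0.265) = 0.53 V.
Solving 6.02 N ≥ 95.6 − 1.76: N ≥ 15.588. Round up → N = 16.
One LSB is 0.53 V / 65536 = 8.0872 µV.
V_rms = LSB/√12 = 2.33 µV.

2.33 µV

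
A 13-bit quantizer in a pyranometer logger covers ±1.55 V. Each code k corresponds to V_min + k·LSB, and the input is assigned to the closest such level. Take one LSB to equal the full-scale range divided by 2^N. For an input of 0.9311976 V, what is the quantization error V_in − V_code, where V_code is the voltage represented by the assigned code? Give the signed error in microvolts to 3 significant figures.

Span: 1.55 V − (-1.55 V) = 3.1 V. LSB = 3.1 V / 2^13 ≈ 378.4 µV.
Position in LSBs: (0.9311976 − (-1.55)) × 8192/3.1 = 6556.7648; rounding gives k = 6557.
V_code = V_min + k × range/2^13 = -1.55 + 6557 × 3.1/8192 = 0.9312866211 V.
V_in − V_code = 0.9311976 − (0.9312866211) = −89.0 µV.

−89.0 µV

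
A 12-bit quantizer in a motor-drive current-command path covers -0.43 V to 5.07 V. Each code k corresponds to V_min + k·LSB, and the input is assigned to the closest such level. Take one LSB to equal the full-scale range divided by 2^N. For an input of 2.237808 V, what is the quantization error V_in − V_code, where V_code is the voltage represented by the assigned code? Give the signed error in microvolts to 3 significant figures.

−283 µV

Full-scale range = 5.07 V − (-0.43 V) = 5.5 V. LSB = 5.5 V / 2^12 ≈ 1.343 mV.
Position in LSBs: (2.237808 − (-0.43)) × 4096/5.5 = 1986.7894; rounding gives k = 1987.
Reconstructed level: -0.43 + 1987 × 5.5/4096 V = 2.238090820 V.
Error = V_in − V_code = 2.237808 − (2.238090820) = −283 µV.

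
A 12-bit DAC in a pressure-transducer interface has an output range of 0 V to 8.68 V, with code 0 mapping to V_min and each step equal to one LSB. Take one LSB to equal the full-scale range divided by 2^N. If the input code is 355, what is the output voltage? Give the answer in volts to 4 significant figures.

0.7523 V

Range is 8.68 V. LSB = 8.68 V / 2^12.
V_out = V_min + code × LSB = 0 V + 355 × 8.68 V / 4096
      = 0 V + 0.752295 V = 0.752295 V.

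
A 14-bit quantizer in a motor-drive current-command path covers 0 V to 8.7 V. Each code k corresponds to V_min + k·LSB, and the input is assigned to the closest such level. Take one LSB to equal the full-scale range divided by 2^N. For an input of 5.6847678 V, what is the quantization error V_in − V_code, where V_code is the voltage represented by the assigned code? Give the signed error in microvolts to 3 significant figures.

−181 µV

V_FS = 8.7 V. LSB = 8.7 V / 2^14 ≈ 0.5310 mV.
(5.6847678 − (0)) / LSB = 5.6847678 × 16384/8.7 = 10705.6593. Nearest integer: k = 10706.
V_code = V_min + k × range/2^14 = 0 + 10706 × 8.7/16384 = 5.6849487305 V.
e = 5.6847678 − (5.6849487305) = −181 µV.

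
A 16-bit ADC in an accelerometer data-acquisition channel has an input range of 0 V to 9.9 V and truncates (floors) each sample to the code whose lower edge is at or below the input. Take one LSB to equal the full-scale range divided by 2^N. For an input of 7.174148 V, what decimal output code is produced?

Range is 9.9 V. LSB = 9.9 V / 2^16 ≈ 151.1 µV.
code = ⌊(V_in − V_min)/LSB⌋ = ⌊(V_in − V_min) × 2^16 / range⌋
     = ⌊(7.174148 − (0)) × 65536 / 9.9⌋ = ⌊7.174148 × 65536/9.9⌋
     = ⌊47491.410⌋ = 47491.

47491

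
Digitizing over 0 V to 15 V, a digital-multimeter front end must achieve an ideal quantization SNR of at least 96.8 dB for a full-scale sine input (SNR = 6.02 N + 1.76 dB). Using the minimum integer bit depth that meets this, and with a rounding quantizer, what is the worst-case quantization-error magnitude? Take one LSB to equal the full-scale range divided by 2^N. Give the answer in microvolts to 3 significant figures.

114 µV

Span = 15 V.
Solving 6.02 N ≥ 96.8 − 1.76: N ≥ 15.787. Round up → N = 16.
LSB = 15 V / 2^16 = 228.88 µV.
Half an LSB is 114 µV.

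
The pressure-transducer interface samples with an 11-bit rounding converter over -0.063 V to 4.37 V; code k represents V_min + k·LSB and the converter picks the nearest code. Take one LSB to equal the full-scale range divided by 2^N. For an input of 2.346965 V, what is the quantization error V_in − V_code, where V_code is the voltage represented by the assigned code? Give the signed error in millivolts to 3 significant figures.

Full-scale range = 4.37 V − (-0.063 V) = 4.433 V. LSB = 4.433 V / 2^11 ≈ 2.165 mV.
Position in LSBs: (2.346965 − (-0.063)) × 2048/4.433 = 1113.3788; rounding gives k = 1113.
V_code = -0.063 + (1113/2048) × 4.433 = 2.346145020 V.
Error = V_in − V_code = 2.346965 − (2.346145020) = +0.820 mV.

+0.820 mV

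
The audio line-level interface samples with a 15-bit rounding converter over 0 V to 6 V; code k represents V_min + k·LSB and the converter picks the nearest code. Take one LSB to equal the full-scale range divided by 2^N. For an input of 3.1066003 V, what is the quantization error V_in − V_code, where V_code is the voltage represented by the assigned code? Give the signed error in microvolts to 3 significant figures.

+32.9 µV

Range is 6 V. LSB = 6 V / 2^15 ≈ 183.1 µV.
(3.1066003 − (0)) / LSB = 3.1066003 × 32768/6 = 16966.1798. Nearest integer: k = 16966.
V_code = V_min + k × range/2^15 = 0 + 16966 × 6/32768 = 3.1065673828 V.
e = 3.1066003 − (3.1065673828) = +32.9 µV.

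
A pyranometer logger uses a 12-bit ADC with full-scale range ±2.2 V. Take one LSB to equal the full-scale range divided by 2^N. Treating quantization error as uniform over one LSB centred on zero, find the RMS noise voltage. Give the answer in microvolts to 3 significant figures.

310 µV

Span: 2.2 V − (-2.2 V) = 4.4 V.
LSB = 4.4 V / 2^12 = 1.0742 mV.
RMS of a uniform error over width LSB is LSB/√12 = 310 µV.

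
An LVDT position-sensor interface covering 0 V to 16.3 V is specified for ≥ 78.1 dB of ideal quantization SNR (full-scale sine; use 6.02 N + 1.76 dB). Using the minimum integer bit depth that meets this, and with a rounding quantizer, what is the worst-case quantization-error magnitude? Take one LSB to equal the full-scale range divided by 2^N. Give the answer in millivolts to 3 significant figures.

0.995 mV

Range is 16.3 V.
6.02 N + 1.76 ≥ 78.1 gives N ≥ 12.681, so the minimum integer is 13.
One LSB is 16.3 V / 8192 = 1.9897 mV.
Half an LSB is 0.995 mV.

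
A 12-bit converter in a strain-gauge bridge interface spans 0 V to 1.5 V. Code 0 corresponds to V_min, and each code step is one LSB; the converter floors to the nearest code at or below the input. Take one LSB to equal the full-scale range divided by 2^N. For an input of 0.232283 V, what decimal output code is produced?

634

V_FS = 1.5 V. LSB = 1.5 V / 2^12 ≈ 366.2 µV.
(V_in − V_min) × 2^12/range = (0.232283 − (0)) × 4096/1.5 = 634.287.
Floor → code = 634.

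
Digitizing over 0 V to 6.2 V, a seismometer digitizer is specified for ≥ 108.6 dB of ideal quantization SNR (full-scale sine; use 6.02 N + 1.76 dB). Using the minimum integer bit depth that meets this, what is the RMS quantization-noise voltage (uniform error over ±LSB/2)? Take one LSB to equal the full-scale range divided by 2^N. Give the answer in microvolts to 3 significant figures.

Range is 6.2 V.
Required N = ⌈(108.6 − 1.76)/6.02⌉ = ⌈17.748⌉ = 18.
LSB = 6.2 V ÷ 2^18 = 6.2/262144 V = 23.651 µV.
RMS noise = LSB/√12 = 6.83 µV.

6.83 µV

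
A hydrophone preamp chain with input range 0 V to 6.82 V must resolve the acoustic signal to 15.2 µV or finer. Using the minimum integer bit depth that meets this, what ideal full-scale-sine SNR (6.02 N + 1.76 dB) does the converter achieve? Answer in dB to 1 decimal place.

116.1 dB

V_FS = 6.82 V.
Levels needed ≥ 6.82/15.2 µV = 448700. 2^19 = 524288 suffices, so N_min = 19.
SNR = 6.02 × 19 + 1.76 = 116.14 dB.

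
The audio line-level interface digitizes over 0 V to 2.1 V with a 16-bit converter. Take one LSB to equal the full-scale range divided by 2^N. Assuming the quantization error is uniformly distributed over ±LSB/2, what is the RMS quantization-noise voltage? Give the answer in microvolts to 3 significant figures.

9.25 µV

Span = 2.1 V.
Step size = 2.1/65536 V = 32.043 µV.
V_rms = LSB/√12 = 32.043 µV / √12 = 9.25 µV.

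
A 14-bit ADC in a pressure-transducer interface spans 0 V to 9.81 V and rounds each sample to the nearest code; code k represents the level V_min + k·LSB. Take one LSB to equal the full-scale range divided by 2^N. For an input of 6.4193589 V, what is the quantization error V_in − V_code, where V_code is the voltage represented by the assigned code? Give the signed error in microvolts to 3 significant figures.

V_FS = 9.81 V. LSB = 9.81 V / 2^14 ≈ 0.5988 mV.
Position in LSBs: (6.4193589 − (0)) × 16384/9.81 = 10721.1800; rounding gives k = 10721.
V_code = 0 + (10721/16384) × 9.81 = 6.4192510986 V.
e = 6.4193589 − (6.4192510986) = +108 µV.

+108 µV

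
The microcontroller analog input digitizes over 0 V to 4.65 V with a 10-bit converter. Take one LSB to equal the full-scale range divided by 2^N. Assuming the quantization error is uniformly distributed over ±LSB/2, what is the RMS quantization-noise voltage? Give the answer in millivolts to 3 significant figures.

V_FS = 4.65 V.
One LSB is 4.65 V / 1024 = 4.5410 mV.
RMS of a uniform error over width LSB is LSB/√12 = 1.31 mV.

1.31 mV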